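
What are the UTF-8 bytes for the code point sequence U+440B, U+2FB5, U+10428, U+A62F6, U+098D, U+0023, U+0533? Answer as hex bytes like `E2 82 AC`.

U+440B: 3-byte form → E4 90 8B.
U+2FB5: 3-byte form → E2 BE B5.
U+10428: 4-byte form → F0 90 90 A8.
U+A62F6: 4-byte form → F2 A6 8B B6.
U+098D: 3-byte form → E0 A6 8D.
U+0023: 1-byte form → 23.
U+0533: 2-byte form → D4 B3.
Concatenated (20 bytes): E4 90 8B E2 BE B5 F0 90 90 A8 F2 A6 8B B6 E0 A6 8D 23 D4 B3.

E4 90 8B E2 BE B5 F0 90 90 A8 F2 A6 8B B6 E0 A6 8D 23 D4 B3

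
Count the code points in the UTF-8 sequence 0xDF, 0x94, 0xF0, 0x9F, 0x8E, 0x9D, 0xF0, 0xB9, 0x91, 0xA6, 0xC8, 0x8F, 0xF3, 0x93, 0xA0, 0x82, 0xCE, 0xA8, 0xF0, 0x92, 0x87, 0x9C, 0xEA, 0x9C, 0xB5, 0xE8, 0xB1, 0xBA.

Byte at offset 0: 0xDF = 11011111 → 2-byte char (#1). Advance 2.
Byte at offset 2: 0xF0 = 11110000 → 4-byte char (#2). Advance 4.
Byte at offset 6: 0xF0 = 11110000 → 4-byte char (#3). Advance 4.
Byte at offset 10: 0xC8 = 11001000 → 2-byte char (#4). Advance 2.
Byte at offset 12: 0xF3 = 11110011 → 4-byte char (#5). Advance 4.
Byte at offset 16: 0xCE = 11001110 → 2-byte char (#6). Advance 2.
Byte at offset 18: 0xF0 = 11110000 → 4-byte char (#7). Advance 4.
Byte at offset 22: 0xEA = 11101010 → 3-byte char (#8). Advance 3.
Byte at offset 25: 0xE8 = 11101000 → 3-byte char (#9). Advance 3.
Reached end at offset 28 after 9 code points.

9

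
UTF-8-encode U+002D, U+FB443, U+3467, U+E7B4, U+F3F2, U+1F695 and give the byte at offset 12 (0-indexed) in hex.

0x8F

U+002D → 1-byte form 2D at offsets 0–0.
U+FB443 → 4-byte form F3 BB 91 83 at offsets 1–4.
U+3467 → 3-byte form E3 91 A7 at offsets 5–7.
U+E7B4 → 3-byte form EE 9E B4 at offsets 8–10.
U+F3F2 → 3-byte form EF 8F B2 at offsets 11–13.
Offset 12 falls in char 5's range; it's byte 2 of EF 8F B2 = 0x8F.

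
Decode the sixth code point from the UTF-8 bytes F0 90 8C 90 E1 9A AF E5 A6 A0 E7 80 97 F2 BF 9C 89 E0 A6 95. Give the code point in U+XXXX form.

U+0995

Offset 0: leading byte 0xF0 = 11110000 → 4-byte char #1 = F0 90 8C 90.
Offset 4: leading byte 0xE1 = 11100001 → 3-byte char #2 = E1 9A AF.
Offset 7: leading byte 0xE5 = 11100101 → 3-byte char #3 = E5 A6 A0.
Offset 10: leading byte 0xE7 = 11100111 → 3-byte char #4 = E7 80 97.
Offset 13: leading byte 0xF2 = 11110010 → 4-byte char #5 = F2 BF 9C 89.
Offset 17: leading byte 0xE0 = 11100000 → 3-byte char #6 = E0 A6 95.
Leading byte 0xE0 = 11100000 matches 1110xxxx → 3-byte sequence.
Byte 1: 0xE0 = 11100000, payload 0000 (4 bits).
Byte 2: 0xA6 = 10100110 (10xxxxxx ✓), payload 100110.
Byte 3: 0x95 = 10010101 (10xxxxxx ✓), payload 010101.
Concatenate: 0000100110010101 = 0x995 (16 bits → U+0995).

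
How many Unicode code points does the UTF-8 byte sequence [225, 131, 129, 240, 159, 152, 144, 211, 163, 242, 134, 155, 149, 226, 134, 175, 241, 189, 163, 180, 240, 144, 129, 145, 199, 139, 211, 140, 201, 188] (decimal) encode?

10

Byte at offset 0: 0xE1 = 11100001 → 3-byte char (#1). Advance 3.
Byte at offset 3: 0xF0 = 11110000 → 4-byte char (#2). Advance 4.
Byte at offset 7: 0xD3 = 11010011 → 2-byte char (#3). Advance 2.
Byte at offset 9: 0xF2 = 11110010 → 4-byte char (#4). Advance 4.
Byte at offset 13: 0xE2 = 11100010 → 3-byte char (#5). Advance 3.
Byte at offset 16: 0xF1 = 11110001 → 4-byte char (#6). Advance 4.
Byte at offset 20: 0xF0 = 11110000 → 4-byte char (#7). Advance 4.
Byte at offset 24: 0xC7 = 11000111 → 2-byte char (#8). Advance 2.
Byte at offset 26: 0xD3 = 11010011 → 2-byte char (#9). Advance 2.
Byte at offset 28: 0xC9 = 11001001 → 2-byte char (#10). Advance 2.
Reached end at offset 30 after 10 code points.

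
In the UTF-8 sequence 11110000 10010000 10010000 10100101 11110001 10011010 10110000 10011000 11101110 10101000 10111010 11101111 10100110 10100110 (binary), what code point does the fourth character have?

Offset 0: leading byte 0xF0 = 11110000 → 4-byte char #1 = F0 90 90 A5.
Offset 4: leading byte 0xF1 = 11110001 → 4-byte char #2 = F1 9A B0 98.
Offset 8: leading byte 0xEE = 11101110 → 3-byte char #3 = EE A8 BA.
Offset 11: leading byte 0xEF = 11101111 → 3-byte char #4 = EF A6 A6.
Leading byte 0xEF = 11101111 matches 1110xxxx → 3-byte sequence.
Byte 1: 0xEF = 11101111, payload 1111 (4 bits).
Byte 2: 0xA6 = 10100110 (10xxxxxx ✓), payload 100110.
Byte 3: 0xA6 = 10100110 (10xxxxxx ✓), payload 100110.
Concatenate: 1111100110100110 = 0xF9A6 (16 bits → U+F9A6).

U+F9A6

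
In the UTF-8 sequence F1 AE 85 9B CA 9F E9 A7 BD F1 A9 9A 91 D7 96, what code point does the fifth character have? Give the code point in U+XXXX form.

U+05D6

Offset 0: leading byte 0xF1 = 11110001 → 4-byte char #1 = F1 AE 85 9B.
Offset 4: leading byte 0xCA = 11001010 → 2-byte char #2 = CA 9F.
Offset 6: leading byte 0xE9 = 11101001 → 3-byte char #3 = E9 A7 BD.
Offset 9: leading byte 0xF1 = 11110001 → 4-byte char #4 = F1 A9 9A 91.
Offset 13: leading byte 0xD7 = 11010111 → 2-byte char #5 = D7 96.
Leading byte 0xD7 = 11010111 matches 110xxxxx → 2-byte sequence.
Byte 1: 0xD7 = 11010111, payload 10111 (5 bits).
Byte 2: 0x96 = 10010110 (10xxxxxx ✓), payload 010110.
Concatenate: 10111010110 = 0x5D6 (11 bits → U+05D6).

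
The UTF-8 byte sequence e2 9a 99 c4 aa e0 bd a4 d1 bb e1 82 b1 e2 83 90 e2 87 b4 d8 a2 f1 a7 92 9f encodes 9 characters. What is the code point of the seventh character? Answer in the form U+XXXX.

U+21F4

Offset 0: leading byte 0xE2 = 11100010 → 3-byte char #1 = E2 9A 99.
Offset 3: leading byte 0xC4 = 11000100 → 2-byte char #2 = C4 AA.
Offset 5: leading byte 0xE0 = 11100000 → 3-byte char #3 = E0 BD A4.
Offset 8: leading byte 0xD1 = 11010001 → 2-byte char #4 = D1 BB.
Offset 10: leading byte 0xE1 = 11100001 → 3-byte char #5 = E1 82 B1.
Offset 13: leading byte 0xE2 = 11100010 → 3-byte char #6 = E2 83 90.
Offset 16: leading byte 0xE2 = 11100010 → 3-byte char #7 = E2 87 B4.
Leading byte 0xE2 = 11100010 matches 1110xxxx → 3-byte sequence.
Byte 1: 0xE2 = 11100010, payload 0010 (4 bits).
Byte 2: 0x87 = 10000111 (10xxxxxx ✓), payload 000111.
Byte 3: 0xB4 = 10110100 (10xxxxxx ✓), payload 110100.
Concatenate: 0010000111110100 = 0x21F4 (16 bits → U+21F4).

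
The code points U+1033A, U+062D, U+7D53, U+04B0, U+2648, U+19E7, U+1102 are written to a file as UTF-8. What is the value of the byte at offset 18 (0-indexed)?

U+1033A → 4-byte form F0 90 8C BA at offsets 0–3.
U+062D → 2-byte form D8 AD at offsets 4–5.
U+7D53 → 3-byte form E7 B5 93 at offsets 6–8.
U+04B0 → 2-byte form D2 B0 at offsets 9–10.
U+2648 → 3-byte form E2 99 88 at offsets 11–13.
U+19E7 → 3-byte form E1 A7 A7 at offsets 14–16.
U+1102 → 3-byte form E1 84 82 at offsets 17–19.
Offset 18 falls in char 7's range; it's byte 2 of E1 84 82 = 0x84.

0x84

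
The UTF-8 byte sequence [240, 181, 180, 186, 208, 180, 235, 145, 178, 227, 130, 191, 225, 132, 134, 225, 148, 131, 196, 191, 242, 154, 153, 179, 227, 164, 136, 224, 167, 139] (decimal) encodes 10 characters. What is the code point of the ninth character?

Offset 0: leading byte 0xF0 = 11110000 → 4-byte char #1 = F0 B5 B4 BA.
Offset 4: leading byte 0xD0 = 11010000 → 2-byte char #2 = D0 B4.
Offset 6: leading byte 0xEB = 11101011 → 3-byte char #3 = EB 91 B2.
Offset 9: leading byte 0xE3 = 11100011 → 3-byte char #4 = E3 82 BF.
Offset 12: leading byte 0xE1 = 11100001 → 3-byte char #5 = E1 84 86.
Offset 15: leading byte 0xE1 = 11100001 → 3-byte char #6 = E1 94 83.
Offset 18: leading byte 0xC4 = 11000100 → 2-byte char #7 = C4 BF.
Offset 20: leading byte 0xF2 = 11110010 → 4-byte char #8 = F2 9A 99 B3.
Offset 24: leading byte 0xE3 = 11100011 → 3-byte char #9 = E3 A4 88.
Leading byte 0xE3 = 11100011 matches 1110xxxx → 3-byte sequence.
Byte 1: 0xE3 = 11100011, payload 0011 (4 bits).
Byte 2: 0xA4 = 10100100 (10xxxxxx ✓), payload 100100.
Byte 3: 0x88 = 10001000 (10xxxxxx ✓), payload 001000.
Concatenate: 0011100100001000 = 0x3908 (16 bits → U+3908).

U+3908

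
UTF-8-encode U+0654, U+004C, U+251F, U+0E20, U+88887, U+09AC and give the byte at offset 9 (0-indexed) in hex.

0xF2

U+0654 → 2-byte form D9 94 at offsets 0–1.
U+004C → 1-byte form 4C at offsets 2–2.
U+251F → 3-byte form E2 94 9F at offsets 3–5.
U+0E20 → 3-byte form E0 B8 A0 at offsets 6–8.
U+88887 → 4-byte form F2 88 A2 87 at offsets 9–12.
Offset 9 falls in char 5's range; it's byte 1 of F2 88 A2 87 = 0xF2.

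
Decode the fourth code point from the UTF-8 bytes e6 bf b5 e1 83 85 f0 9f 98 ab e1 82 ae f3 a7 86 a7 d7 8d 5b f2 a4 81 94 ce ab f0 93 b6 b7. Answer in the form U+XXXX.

Offset 0: leading byte 0xE6 = 11100110 → 3-byte char #1 = E6 BF B5.
Offset 3: leading byte 0xE1 = 11100001 → 3-byte char #2 = E1 83 85.
Offset 6: leading byte 0xF0 = 11110000 → 4-byte char #3 = F0 9F 98 AB.
Offset 10: leading byte 0xE1 = 11100001 → 3-byte char #4 = E1 82 AE.
Leading byte 0xE1 = 11100001 matches 1110xxxx → 3-byte sequence.
Byte 1: 0xE1 = 11100001, payload 0001 (4 bits).
Byte 2: 0x82 = 10000010 (10xxxxxx ✓), payload 000010.
Byte 3: 0xAE = 10101110 (10xxxxxx ✓), payload 101110.
Concatenate: 0001000010101110 = 0x10AE (16 bits → U+10AE).

U+10AE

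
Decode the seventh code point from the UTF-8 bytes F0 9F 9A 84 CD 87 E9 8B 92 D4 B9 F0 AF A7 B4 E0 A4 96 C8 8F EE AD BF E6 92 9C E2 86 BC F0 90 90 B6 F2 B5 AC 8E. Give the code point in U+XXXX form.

Offset 0: leading byte 0xF0 = 11110000 → 4-byte char #1 = F0 9F 9A 84.
Offset 4: leading byte 0xCD = 11001101 → 2-byte char #2 = CD 87.
Offset 6: leading byte 0xE9 = 11101001 → 3-byte char #3 = E9 8B 92.
Offset 9: leading byte 0xD4 = 11010100 → 2-byte char #4 = D4 B9.
Offset 11: leading byte 0xF0 = 11110000 → 4-byte char #5 = F0 AF A7 B4.
Offset 15: leading byte 0xE0 = 11100000 → 3-byte char #6 = E0 A4 96.
Offset 18: leading byte 0xC8 = 11001000 → 2-byte char #7 = C8 8F.
Leading byte 0xC8 = 11001000 matches 110xxxxx → 2-byte sequence.
Byte 1: 0xC8 = 11001000, payload 01000 (5 bits).
Byte 2: 0x8F = 10001111 (10xxxxxx ✓), payload 001111.
Concatenate: 01000001111 = 0x20F (11 bits → U+020F).

U+020F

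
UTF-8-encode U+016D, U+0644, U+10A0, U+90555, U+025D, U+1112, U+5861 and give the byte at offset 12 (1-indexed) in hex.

0xC9

1-indexed offset 12 is 0-indexed offset 11.
U+016D → 2-byte form C5 AD at offsets 0–1.
U+0644 → 2-byte form D9 84 at offsets 2–3.
U+10A0 → 3-byte form E1 82 A0 at offsets 4–6.
U+90555 → 4-byte form F2 90 95 95 at offsets 7–10.
U+025D → 2-byte form C9 9D at offsets 11–12.
Offset 11 falls in char 5's range; it's byte 1 of C9 9D = 0xC9.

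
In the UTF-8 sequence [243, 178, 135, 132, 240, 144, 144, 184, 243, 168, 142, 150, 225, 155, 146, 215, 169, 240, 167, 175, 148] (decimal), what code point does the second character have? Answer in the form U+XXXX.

Offset 0: leading byte 0xF3 = 11110011 → 4-byte char #1 = F3 B2 87 84.
Offset 4: leading byte 0xF0 = 11110000 → 4-byte char #2 = F0 90 90 B8.
Leading byte 0xF0 = 11110000 matches 11110xxx → 4-byte sequence.
Byte 1: 0xF0 = 11110000, payload 000 (3 bits).
Byte 2: 0x90 = 10010000 (10xxxxxx ✓), payload 010000.
Byte 3: 0x90 = 10010000 (10xxxxxx ✓), payload 010000.
Byte 4: 0xB8 = 10111000 (10xxxxxx ✓), payload 111000.
Concatenate: 000010000010000111000 = 0x10438 (21 bits → U+10438).

U+10438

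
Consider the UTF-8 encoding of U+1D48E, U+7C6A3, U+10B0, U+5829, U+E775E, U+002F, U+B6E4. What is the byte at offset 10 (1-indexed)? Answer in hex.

0x82

1-indexed offset 10 is 0-indexed offset 9.
U+1D48E → 4-byte form F0 9D 92 8E at offsets 0–3.
U+7C6A3 → 4-byte form F1 BC 9A A3 at offsets 4–7.
U+10B0 → 3-byte form E1 82 B0 at offsets 8–10.
Offset 9 falls in char 3's range; it's byte 2 of E1 82 B0 = 0x82.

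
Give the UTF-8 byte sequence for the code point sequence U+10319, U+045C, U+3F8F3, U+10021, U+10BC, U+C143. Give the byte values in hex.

F0 90 8C 99 D1 9C F0 BF A3 B3 F0 90 80 A1 E1 82 BC EC 85 83

U+10319: 4-byte form → F0 90 8C 99.
U+045C: 2-byte form → D1 9C.
U+3F8F3: 4-byte form → F0 BF A3 B3.
U+10021: 4-byte form → F0 90 80 A1.
U+10BC: 3-byte form → E1 82 BC.
U+C143: 3-byte form → EC 85 83.
Concatenated (20 bytes): F0 90 8C 99 D1 9C F0 BF A3 B3 F0 90 80 A1 E1 82 BC EC 85 83.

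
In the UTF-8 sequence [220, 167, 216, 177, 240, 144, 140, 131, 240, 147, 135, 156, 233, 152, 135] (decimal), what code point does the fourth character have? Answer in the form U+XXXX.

U+131DC

Offset 0: leading byte 0xDC = 11011100 → 2-byte char #1 = DC A7.
Offset 2: leading byte 0xD8 = 11011000 → 2-byte char #2 = D8 B1.
Offset 4: leading byte 0xF0 = 11110000 → 4-byte char #3 = F0 90 8C 83.
Offset 8: leading byte 0xF0 = 11110000 → 4-byte char #4 = F0 93 87 9C.
Leading byte 0xF0 = 11110000 matches 11110xxx → 4-byte sequence.
Byte 1: 0xF0 = 11110000, payload 000 (3 bits).
Byte 2: 0x93 = 10010011 (10xxxxxx ✓), payload 010011.
Byte 3: 0x87 = 10000111 (10xxxxxx ✓), payload 000111.
Byte 4: 0x9C = 10011100 (10xxxxxx ✓), payload 011100.
Concatenate: 000010011000111011100 = 0x131DC (21 bits → U+131DC).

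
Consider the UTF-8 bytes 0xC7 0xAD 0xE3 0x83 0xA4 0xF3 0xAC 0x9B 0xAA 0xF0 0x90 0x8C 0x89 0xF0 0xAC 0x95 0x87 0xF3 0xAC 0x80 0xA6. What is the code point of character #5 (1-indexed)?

Offset 0: leading byte 0xC7 = 11000111 → 2-byte char #1 = C7 AD.
Offset 2: leading byte 0xE3 = 11100011 → 3-byte char #2 = E3 83 A4.
Offset 5: leading byte 0xF3 = 11110011 → 4-byte char #3 = F3 AC 9B AA.
Offset 9: leading byte 0xF0 = 11110000 → 4-byte char #4 = F0 90 8C 89.
Offset 13: leading byte 0xF0 = 11110000 → 4-byte char #5 = F0 AC 95 87.
Leading byte 0xF0 = 11110000 matches 11110xxx → 4-byte sequence.
Byte 1: 0xF0 = 11110000, payload 000 (3 bits).
Byte 2: 0xAC = 10101100 (10xxxxxx ✓), payload 101100.
Byte 3: 0x95 = 10010101 (10xxxxxx ✓), payload 010101.
Byte 4: 0x87 = 10000111 (10xxxxxx ✓), payload 000111.
Concatenate: 000101100010101000111 = 0x2C547 (21 bits → U+2C547).

U+2C547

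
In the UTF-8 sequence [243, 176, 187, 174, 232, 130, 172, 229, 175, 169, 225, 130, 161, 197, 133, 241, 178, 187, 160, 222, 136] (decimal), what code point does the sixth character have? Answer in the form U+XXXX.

U+72EE0

Offset 0: leading byte 0xF3 = 11110011 → 4-byte char #1 = F3 B0 BB AE.
Offset 4: leading byte 0xE8 = 11101000 → 3-byte char #2 = E8 82 AC.
Offset 7: leading byte 0xE5 = 11100101 → 3-byte char #3 = E5 AF A9.
Offset 10: leading byte 0xE1 = 11100001 → 3-byte char #4 = E1 82 A1.
Offset 13: leading byte 0xC5 = 11000101 → 2-byte char #5 = C5 85.
Offset 15: leading byte 0xF1 = 11110001 → 4-byte char #6 = F1 B2 BB A0.
Leading byte 0xF1 = 11110001 matches 11110xxx → 4-byte sequence.
Byte 1: 0xF1 = 11110001, payload 001 (3 bits).
Byte 2: 0xB2 = 10110010 (10xxxxxx ✓), payload 110010.
Byte 3: 0xBB = 10111011 (10xxxxxx ✓), payload 111011.
Byte 4: 0xA0 = 10100000 (10xxxxxx ✓), payload 100000.
Concatenate: 001110010111011100000 = 0x72EE0 (21 bits → U+72EE0).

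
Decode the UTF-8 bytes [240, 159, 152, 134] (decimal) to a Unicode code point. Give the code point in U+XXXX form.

Leading byte 0xF0 = 11110000 matches 11110xxx → 4-byte sequence.
Byte 1: 0xF0 = 11110000, payload 000 (3 bits).
Byte 2: 0x9F = 10011111 (10xxxxxx ✓), payload 011111.
Byte 3: 0x98 = 10011000 (10xxxxxx ✓), payload 011000.
Byte 4: 0x86 = 10000110 (10xxxxxx ✓), payload 000110.
Concatenate: 000011111011000000110 = 0x1F606 (21 bits → U+1F606).

U+1F606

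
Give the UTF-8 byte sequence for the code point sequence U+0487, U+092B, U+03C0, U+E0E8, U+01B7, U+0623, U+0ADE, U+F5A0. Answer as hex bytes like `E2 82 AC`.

U+0487: 2-byte form → D2 87.
U+092B: 3-byte form → E0 A4 AB.
U+03C0: 2-byte form → CF 80.
U+E0E8: 3-byte form → EE 83 A8.
U+01B7: 2-byte form → C6 B7.
U+0623: 2-byte form → D8 A3.
U+0ADE: 3-byte form → E0 AB 9E.
U+F5A0: 3-byte form → EF 96 A0.
Concatenated (20 bytes): D2 87 E0 A4 AB CF 80 EE 83 A8 C6 B7 D8 A3 E0 AB 9E EF 96 A0.

D2 87 E0 A4 AB CF 80 EE 83 A8 C6 B7 D8 A3 E0 AB 9E EF 96 A0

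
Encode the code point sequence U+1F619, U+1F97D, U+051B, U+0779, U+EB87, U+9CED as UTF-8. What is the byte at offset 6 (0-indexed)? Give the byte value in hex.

0xA5

U+1F619 → 4-byte form F0 9F 98 99 at offsets 0–3.
U+1F97D → 4-byte form F0 9F A5 BD at offsets 4–7.
Offset 6 falls in char 2's range; it's byte 3 of F0 9F A5 BD = 0xA5.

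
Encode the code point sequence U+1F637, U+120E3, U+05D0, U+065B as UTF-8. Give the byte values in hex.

F0 9F 98 B7 F0 92 83 A3 D7 90 D9 9B

U+1F637: 4-byte form → F0 9F 98 B7.
U+120E3: 4-byte form → F0 92 83 A3.
U+05D0: 2-byte form → D7 90.
U+065B: 2-byte form → D9 9B.
Concatenated (12 bytes): F0 9F 98 B7 F0 92 83 A3 D7 90 D9 9B.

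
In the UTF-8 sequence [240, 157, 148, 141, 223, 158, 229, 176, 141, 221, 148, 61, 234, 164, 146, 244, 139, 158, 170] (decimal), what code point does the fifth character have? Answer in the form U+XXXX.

U+003D

Offset 0: leading byte 0xF0 = 11110000 → 4-byte char #1 = F0 9D 94 8D.
Offset 4: leading byte 0xDF = 11011111 → 2-byte char #2 = DF 9E.
Offset 6: leading byte 0xE5 = 11100101 → 3-byte char #3 = E5 B0 8D.
Offset 9: leading byte 0xDD = 11011101 → 2-byte char #4 = DD 94.
Offset 11: leading byte 0x3D = 00111101 → 1-byte char #5 = 3D.
Leading byte 0x3D = 00111101 matches 0xxxxxxx → 1-byte sequence.
Byte 1: 0x3D = 00111101, payload 0111101 (7 bits).
Concatenate: 0111101 = 0x3D (7 bits → U+003D).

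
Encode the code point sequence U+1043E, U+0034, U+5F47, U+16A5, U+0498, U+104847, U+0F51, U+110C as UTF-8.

F0 90 90 BE 34 E5 BD 87 E1 9A A5 D2 98 F4 84 A1 87 E0 BD 91 E1 84 8C

U+1043E: 4-byte form → F0 90 90 BE.
U+0034: 1-byte form → 34.
U+5F47: 3-byte form → E5 BD 87.
U+16A5: 3-byte form → E1 9A A5.
U+0498: 2-byte form → D2 98.
U+104847: 4-byte form → F4 84 A1 87.
U+0F51: 3-byte form → E0 BD 91.
U+110C: 3-byte form → E1 84 8C.
Concatenated (23 bytes): F0 90 90 BE 34 E5 BD 87 E1 9A A5 D2 98 F4 84 A1 87 E0 BD 91 E1 84 8C.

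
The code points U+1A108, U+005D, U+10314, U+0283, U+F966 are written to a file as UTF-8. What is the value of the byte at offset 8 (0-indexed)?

U+1A108 → 4-byte form F0 9A 84 88 at offsets 0–3.
U+005D → 1-byte form 5D at offsets 4–4.
U+10314 → 4-byte form F0 90 8C 94 at offsets 5–8.
Offset 8 falls in char 3's range; it's byte 4 of F0 90 8C 94 = 0x94.

0x94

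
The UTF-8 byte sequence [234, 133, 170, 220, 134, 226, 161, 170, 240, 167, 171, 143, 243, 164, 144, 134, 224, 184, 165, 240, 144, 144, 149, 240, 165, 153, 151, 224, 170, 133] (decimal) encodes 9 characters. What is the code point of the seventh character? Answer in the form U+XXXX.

U+10415

Offset 0: leading byte 0xEA = 11101010 → 3-byte char #1 = EA 85 AA.
Offset 3: leading byte 0xDC = 11011100 → 2-byte char #2 = DC 86.
Offset 5: leading byte 0xE2 = 11100010 → 3-byte char #3 = E2 A1 AA.
Offset 8: leading byte 0xF0 = 11110000 → 4-byte char #4 = F0 A7 AB 8F.
Offset 12: leading byte 0xF3 = 11110011 → 4-byte char #5 = F3 A4 90 86.
Offset 16: leading byte 0xE0 = 11100000 → 3-byte char #6 = E0 B8 A5.
Offset 19: leading byte 0xF0 = 11110000 → 4-byte char #7 = F0 90 90 95.
Leading byte 0xF0 = 11110000 matches 11110xxx → 4-byte sequence.
Byte 1: 0xF0 = 11110000, payload 000 (3 bits).
Byte 2: 0x90 = 10010000 (10xxxxxx ✓), payload 010000.
Byte 3: 0x90 = 10010000 (10xxxxxx ✓), payload 010000.
Byte 4: 0x95 = 10010101 (10xxxxxx ✓), payload 010101.
Concatenate: 000010000010000010101 = 0x10415 (21 bits → U+10415).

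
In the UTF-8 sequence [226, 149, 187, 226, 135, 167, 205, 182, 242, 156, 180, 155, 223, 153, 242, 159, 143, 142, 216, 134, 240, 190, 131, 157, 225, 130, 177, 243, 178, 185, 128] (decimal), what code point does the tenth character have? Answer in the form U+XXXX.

Offset 0: leading byte 0xE2 = 11100010 → 3-byte char #1 = E2 95 BB.
Offset 3: leading byte 0xE2 = 11100010 → 3-byte char #2 = E2 87 A7.
Offset 6: leading byte 0xCD = 11001101 → 2-byte char #3 = CD B6.
Offset 8: leading byte 0xF2 = 11110010 → 4-byte char #4 = F2 9C B4 9B.
Offset 12: leading byte 0xDF = 11011111 → 2-byte char #5 = DF 99.
Offset 14: leading byte 0xF2 = 11110010 → 4-byte char #6 = F2 9F 8F 8E.
Offset 18: leading byte 0xD8 = 11011000 → 2-byte char #7 = D8 86.
Offset 20: leading byte 0xF0 = 11110000 → 4-byte char #8 = F0 BE 83 9D.
Offset 24: leading byte 0xE1 = 11100001 → 3-byte char #9 = E1 82 B1.
Offset 27: leading byte 0xF3 = 11110011 → 4-byte char #10 = F3 B2 B9 80.
Leading byte 0xF3 = 11110011 matches 11110xxx → 4-byte sequence.
Byte 1: 0xF3 = 11110011, payload 011 (3 bits).
Byte 2: 0xB2 = 10110010 (10xxxxxx ✓), payload 110010.
Byte 3: 0xB9 = 10111001 (10xxxxxx ✓), payload 111001.
Byte 4: 0x80 = 10000000 (10xxxxxx ✓), payload 000000.
Concatenate: 011110010111001000000 = 0xF2E40 (21 bits → U+F2E40).

U+F2E40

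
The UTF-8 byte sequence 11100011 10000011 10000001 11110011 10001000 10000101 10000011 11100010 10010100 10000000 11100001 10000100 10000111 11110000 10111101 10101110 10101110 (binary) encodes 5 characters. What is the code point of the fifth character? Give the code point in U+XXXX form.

U+3DBAE

Offset 0: leading byte 0xE3 = 11100011 → 3-byte char #1 = E3 83 81.
Offset 3: leading byte 0xF3 = 11110011 → 4-byte char #2 = F3 88 85 83.
Offset 7: leading byte 0xE2 = 11100010 → 3-byte char #3 = E2 94 80.
Offset 10: leading byte 0xE1 = 11100001 → 3-byte char #4 = E1 84 87.
Offset 13: leading byte 0xF0 = 11110000 → 4-byte char #5 = F0 BD AE AE.
Leading byte 0xF0 = 11110000 matches 11110xxx → 4-byte sequence.
Byte 1: 0xF0 = 11110000, payload 000 (3 bits).
Byte 2: 0xBD = 10111101 (10xxxxxx ✓), payload 111101.
Byte 3: 0xAE = 10101110 (10xxxxxx ✓), payload 101110.
Byte 4: 0xAE = 10101110 (10xxxxxx ✓), payload 101110.
Concatenate: 000111101101110101110 = 0x3DBAE (21 bits → U+3DBAE).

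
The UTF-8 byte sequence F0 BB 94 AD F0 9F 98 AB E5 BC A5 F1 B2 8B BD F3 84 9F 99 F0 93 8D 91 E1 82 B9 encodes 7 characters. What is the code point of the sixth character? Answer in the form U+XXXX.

Offset 0: leading byte 0xF0 = 11110000 → 4-byte char #1 = F0 BB 94 AD.
Offset 4: leading byte 0xF0 = 11110000 → 4-byte char #2 = F0 9F 98 AB.
Offset 8: leading byte 0xE5 = 11100101 → 3-byte char #3 = E5 BC A5.
Offset 11: leading byte 0xF1 = 11110001 → 4-byte char #4 = F1 B2 8B BD.
Offset 15: leading byte 0xF3 = 11110011 → 4-byte char #5 = F3 84 9F 99.
Offset 19: leading byte 0xF0 = 11110000 → 4-byte char #6 = F0 93 8D 91.
Leading byte 0xF0 = 11110000 matches 11110xxx → 4-byte sequence.
Byte 1: 0xF0 = 11110000, payload 000 (3 bits).
Byte 2: 0x93 = 10010011 (10xxxxxx ✓), payload 010011.
Byte 3: 0x8D = 10001101 (10xxxxxx ✓), payload 001101.
Byte 4: 0x91 = 10010001 (10xxxxxx ✓), payload 010001.
Concatenate: 000010011001101010001 = 0x13351 (21 bits → U+13351).

U+13351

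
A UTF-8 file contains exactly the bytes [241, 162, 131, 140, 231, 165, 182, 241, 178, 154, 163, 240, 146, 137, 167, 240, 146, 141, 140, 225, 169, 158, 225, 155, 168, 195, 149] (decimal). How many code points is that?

Byte at offset 0: 0xF1 = 11110001 → 4-byte char (#1). Advance 4.
Byte at offset 4: 0xE7 = 11100111 → 3-byte char (#2). Advance 3.
Byte at offset 7: 0xF1 = 11110001 → 4-byte char (#3). Advance 4.
Byte at offset 11: 0xF0 = 11110000 → 4-byte char (#4). Advance 4.
Byte at offset 15: 0xF0 = 11110000 → 4-byte char (#5). Advance 4.
Byte at offset 19: 0xE1 = 11100001 → 3-byte char (#6). Advance 3.
Byte at offset 22: 0xE1 = 11100001 → 3-byte char (#7). Advance 3.
Byte at offset 25: 0xC3 = 11000011 → 2-byte char (#8). Advance 2.
Reached end at offset 27 after 8 code points.

8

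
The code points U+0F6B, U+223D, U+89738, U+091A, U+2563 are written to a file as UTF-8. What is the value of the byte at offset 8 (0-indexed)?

U+0F6B → 3-byte form E0 BD AB at offsets 0–2.
U+223D → 3-byte form E2 88 BD at offsets 3–5.
U+89738 → 4-byte form F2 89 9C B8 at offsets 6–9.
Offset 8 falls in char 3's range; it's byte 3 of F2 89 9C B8 = 0x9C.

0x9C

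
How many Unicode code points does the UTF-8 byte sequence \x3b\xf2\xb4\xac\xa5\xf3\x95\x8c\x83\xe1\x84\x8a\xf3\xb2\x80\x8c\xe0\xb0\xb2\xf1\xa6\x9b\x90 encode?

7

Byte at offset 0: 0x3B = 00111011 → 1-byte char (#1). Advance 1.
Byte at offset 1: 0xF2 = 11110010 → 4-byte char (#2). Advance 4.
Byte at offset 5: 0xF3 = 11110011 → 4-byte char (#3). Advance 4.
Byte at offset 9: 0xE1 = 11100001 → 3-byte char (#4). Advance 3.
Byte at offset 12: 0xF3 = 11110011 → 4-byte char (#5). Advance 4.
Byte at offset 16: 0xE0 = 11100000 → 3-byte char (#6). Advance 3.
Byte at offset 19: 0xF1 = 11110001 → 4-byte char (#7). Advance 4.
Reached end at offset 23 after 7 code points.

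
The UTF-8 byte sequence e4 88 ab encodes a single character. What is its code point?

Leading byte 0xE4 = 11100100 matches 1110xxxx → 3-byte sequence.
Byte 1: 0xE4 = 11100100, payload 0100 (4 bits).
Byte 2: 0x88 = 10001000 (10xxxxxx ✓), payload 001000.
Byte 3: 0xAB = 10101011 (10xxxxxx ✓), payload 101011.
Concatenate: 0100001000101011 = 0x422B (16 bits → U+422B).

U+422B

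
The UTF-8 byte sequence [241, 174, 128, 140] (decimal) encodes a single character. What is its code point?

Leading byte 0xF1 = 11110001 matches 11110xxx → 4-byte sequence.
Byte 1: 0xF1 = 11110001, payload 001 (3 bits).
Byte 2: 0xAE = 10101110 (10xxxxxx ✓), payload 101110.
Byte 3: 0x80 = 10000000 (10xxxxxx ✓), payload 000000.
Byte 4: 0x8C = 10001100 (10xxxxxx ✓), payload 001100.
Concatenate: 001101110000000001100 = 0x6E00C (21 bits → U+6E00C).

U+6E00C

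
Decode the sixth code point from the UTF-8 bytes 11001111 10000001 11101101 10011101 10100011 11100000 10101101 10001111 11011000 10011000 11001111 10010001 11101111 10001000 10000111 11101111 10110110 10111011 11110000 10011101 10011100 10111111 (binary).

Offset 0: leading byte 0xCF = 11001111 → 2-byte char #1 = CF 81.
Offset 2: leading byte 0xED = 11101101 → 3-byte char #2 = ED 9D A3.
Offset 5: leading byte 0xE0 = 11100000 → 3-byte char #3 = E0 AD 8F.
Offset 8: leading byte 0xD8 = 11011000 → 2-byte char #4 = D8 98.
Offset 10: leading byte 0xCF = 11001111 → 2-byte char #5 = CF 91.
Offset 12: leading byte 0xEF = 11101111 → 3-byte char #6 = EF 88 87.
Leading byte 0xEF = 11101111 matches 1110xxxx → 3-byte sequence.
Byte 1: 0xEF = 11101111, payload 1111 (4 bits).
Byte 2: 0x88 = 10001000 (10xxxxxx ✓), payload 001000.
Byte 3: 0x87 = 10000111 (10xxxxxx ✓), payload 000111.
Concatenate: 1111001000000111 = 0xF207 (16 bits → U+F207).

U+F207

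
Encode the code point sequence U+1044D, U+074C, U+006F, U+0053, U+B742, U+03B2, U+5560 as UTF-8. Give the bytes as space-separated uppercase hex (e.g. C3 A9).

U+1044D: 4-byte form → F0 90 91 8D.
U+074C: 2-byte form → DD 8C.
U+006F: 1-byte form → 6F.
U+0053: 1-byte form → 53.
U+B742: 3-byte form → EB 9D 82.
U+03B2: 2-byte form → CE B2.
U+5560: 3-byte form → E5 95 A0.
Concatenated (16 bytes): F0 90 91 8D DD 8C 6F 53 EB 9D 82 CE B2 E5 95 A0.

F0 90 91 8D DD 8C 6F 53 EB 9D 82 CE B2 E5 95 A0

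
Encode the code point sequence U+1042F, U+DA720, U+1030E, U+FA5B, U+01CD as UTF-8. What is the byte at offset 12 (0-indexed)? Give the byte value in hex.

0xEF

U+1042F → 4-byte form F0 90 90 AF at offsets 0–3.
U+DA720 → 4-byte form F3 9A 9C A0 at offsets 4–7.
U+1030E → 4-byte form F0 90 8C 8E at offsets 8–11.
U+FA5B → 3-byte form EF A9 9B at offsets 12–14.
Offset 12 falls in char 4's range; it's byte 1 of EF A9 9B = 0xEF.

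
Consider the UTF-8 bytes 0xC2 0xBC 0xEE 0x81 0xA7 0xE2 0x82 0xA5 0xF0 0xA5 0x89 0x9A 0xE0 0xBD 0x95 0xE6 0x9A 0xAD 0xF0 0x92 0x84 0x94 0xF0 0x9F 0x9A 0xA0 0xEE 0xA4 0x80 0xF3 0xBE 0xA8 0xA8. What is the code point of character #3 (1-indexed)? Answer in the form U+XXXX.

U+20A5

Offset 0: leading byte 0xC2 = 11000010 → 2-byte char #1 = C2 BC.
Offset 2: leading byte 0xEE = 11101110 → 3-byte char #2 = EE 81 A7.
Offset 5: leading byte 0xE2 = 11100010 → 3-byte char #3 = E2 82 A5.
Leading byte 0xE2 = 11100010 matches 1110xxxx → 3-byte sequence.
Byte 1: 0xE2 = 11100010, payload 0010 (4 bits).
Byte 2: 0x82 = 10000010 (10xxxxxx ✓), payload 000010.
Byte 3: 0xA5 = 10100101 (10xxxxxx ✓), payload 100101.
Concatenate: 0010000010100101 = 0x20A5 (16 bits → U+20A5).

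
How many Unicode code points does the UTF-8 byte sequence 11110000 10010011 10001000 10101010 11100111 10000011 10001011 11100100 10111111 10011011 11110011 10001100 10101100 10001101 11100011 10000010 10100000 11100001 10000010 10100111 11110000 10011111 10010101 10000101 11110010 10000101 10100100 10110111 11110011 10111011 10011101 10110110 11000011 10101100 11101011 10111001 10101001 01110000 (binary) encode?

Byte at offset 0: 0xF0 = 11110000 → 4-byte char (#1). Advance 4.
Byte at offset 4: 0xE7 = 11100111 → 3-byte char (#2). Advance 3.
Byte at offset 7: 0xE4 = 11100100 → 3-byte char (#3). Advance 3.
Byte at offset 10: 0xF3 = 11110011 → 4-byte char (#4). Advance 4.
Byte at offset 14: 0xE3 = 11100011 → 3-byte char (#5). Advance 3.
Byte at offset 17: 0xE1 = 11100001 → 3-byte char (#6). Advance 3.
Byte at offset 20: 0xF0 = 11110000 → 4-byte char (#7). Advance 4.
Byte at offset 24: 0xF2 = 11110010 → 4-byte char (#8). Advance 4.
Byte at offset 28: 0xF3 = 11110011 → 4-byte char (#9). Advance 4.
Byte at offset 32: 0xC3 = 11000011 → 2-byte char (#10). Advance 2.
Byte at offset 34: 0xEB = 11101011 → 3-byte char (#11). Advance 3.
Byte at offset 37: 0x70 = 01110000 → 1-byte char (#12). Advance 1.
Reached end at offset 38 after 12 code points.

12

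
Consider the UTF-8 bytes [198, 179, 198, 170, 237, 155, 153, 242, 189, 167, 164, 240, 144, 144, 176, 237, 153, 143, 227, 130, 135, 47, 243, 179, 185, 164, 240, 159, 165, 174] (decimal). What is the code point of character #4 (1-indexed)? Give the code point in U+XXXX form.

Offset 0: leading byte 0xC6 = 11000110 → 2-byte char #1 = C6 B3.
Offset 2: leading byte 0xC6 = 11000110 → 2-byte char #2 = C6 AA.
Offset 4: leading byte 0xED = 11101101 → 3-byte char #3 = ED 9B 99.
Offset 7: leading byte 0xF2 = 11110010 → 4-byte char #4 = F2 BD A7 A4.
Leading byte 0xF2 = 11110010 matches 11110xxx → 4-byte sequence.
Byte 1: 0xF2 = 11110010, payload 010 (3 bits).
Byte 2: 0xBD = 10111101 (10xxxxxx ✓), payload 111101.
Byte 3: 0xA7 = 10100111 (10xxxxxx ✓), payload 100111.
Byte 4: 0xA4 = 10100100 (10xxxxxx ✓), payload 100100.
Concatenate: 010111101100111100100 = 0xBD9E4 (21 bits → U+BD9E4).

U+BD9E4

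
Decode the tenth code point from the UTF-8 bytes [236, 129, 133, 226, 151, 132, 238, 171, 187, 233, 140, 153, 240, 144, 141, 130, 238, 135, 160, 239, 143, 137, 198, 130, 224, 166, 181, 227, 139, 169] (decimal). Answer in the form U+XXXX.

U+32E9

Offset 0: leading byte 0xEC = 11101100 → 3-byte char #1 = EC 81 85.
Offset 3: leading byte 0xE2 = 11100010 → 3-byte char #2 = E2 97 84.
Offset 6: leading byte 0xEE = 11101110 → 3-byte char #3 = EE AB BB.
Offset 9: leading byte 0xE9 = 11101001 → 3-byte char #4 = E9 8C 99.
Offset 12: leading byte 0xF0 = 11110000 → 4-byte char #5 = F0 90 8D 82.
Offset 16: leading byte 0xEE = 11101110 → 3-byte char #6 = EE 87 A0.
Offset 19: leading byte 0xEF = 11101111 → 3-byte char #7 = EF 8F 89.
Offset 22: leading byte 0xC6 = 11000110 → 2-byte char #8 = C6 82.
Offset 24: leading byte 0xE0 = 11100000 → 3-byte char #9 = E0 A6 B5.
Offset 27: leading byte 0xE3 = 11100011 → 3-byte char #10 = E3 8B A9.
Leading byte 0xE3 = 11100011 matches 1110xxxx → 3-byte sequence.
Byte 1: 0xE3 = 11100011, payload 0011 (4 bits).
Byte 2: 0x8B = 10001011 (10xxxxxx ✓), payload 001011.
Byte 3: 0xA9 = 10101001 (10xxxxxx ✓), payload 101001.
Concatenate: 0011001011101001 = 0x32E9 (16 bits → U+32E9).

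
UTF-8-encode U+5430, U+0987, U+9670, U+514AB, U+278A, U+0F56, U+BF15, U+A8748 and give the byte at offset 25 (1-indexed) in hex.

0x9D

1-indexed offset 25 is 0-indexed offset 24.
U+5430 → 3-byte form E5 90 B0 at offsets 0–2.
U+0987 → 3-byte form E0 A6 87 at offsets 3–5.
U+9670 → 3-byte form E9 99 B0 at offsets 6–8.
U+514AB → 4-byte form F1 91 92 AB at offsets 9–12.
U+278A → 3-byte form E2 9E 8A at offsets 13–15.
U+0F56 → 3-byte form E0 BD 96 at offsets 16–18.
U+BF15 → 3-byte form EB BC 95 at offsets 19–21.
U+A8748 → 4-byte form F2 A8 9D 88 at offsets 22–25.
Offset 24 falls in char 8's range; it's byte 3 of F2 A8 9D 88 = 0x9D.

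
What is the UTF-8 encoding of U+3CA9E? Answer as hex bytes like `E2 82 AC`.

F0 BC AA 9E

U+3CA9E = 0x3CA9E = 248478 decimal. In range U+10000–U+10FFFF → 4-byte form: 11110xxx 10xxxxxx 10xxxxxx 10xxxxxx.
Binary (21 bits): 000111100101010011110.
Split 3+6+6+6: 000 | 111100 | 101010 | 011110.
Byte 1: 11110000 = 0xF0.
Byte 2: 10111100 = 0xBC.
Byte 3: 10101010 = 0xAA.
Byte 4: 10011110 = 0x9E.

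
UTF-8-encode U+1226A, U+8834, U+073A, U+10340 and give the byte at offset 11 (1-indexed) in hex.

0x90

1-indexed offset 11 is 0-indexed offset 10.
U+1226A → 4-byte form F0 92 89 AA at offsets 0–3.
U+8834 → 3-byte form E8 A0 B4 at offsets 4–6.
U+073A → 2-byte form DC BA at offsets 7–8.
U+10340 → 4-byte form F0 90 8D 80 at offsets 9–12.
Offset 10 falls in char 4's range; it's byte 2 of F0 90 8D 80 = 0x90.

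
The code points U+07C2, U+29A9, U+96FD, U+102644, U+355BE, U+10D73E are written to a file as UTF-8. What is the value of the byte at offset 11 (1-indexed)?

1-indexed offset 11 is 0-indexed offset 10.
U+07C2 → 2-byte form DF 82 at offsets 0–1.
U+29A9 → 3-byte form E2 A6 A9 at offsets 2–4.
U+96FD → 3-byte form E9 9B BD at offsets 5–7.
U+102644 → 4-byte form F4 82 99 84 at offsets 8–11.
Offset 10 falls in char 4's range; it's byte 3 of F4 82 99 84 = 0x99.

0x99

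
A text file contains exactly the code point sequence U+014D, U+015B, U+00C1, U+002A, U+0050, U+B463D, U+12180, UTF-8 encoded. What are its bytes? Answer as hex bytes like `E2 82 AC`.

U+014D: 2-byte form → C5 8D.
U+015B: 2-byte form → C5 9B.
U+00C1: 2-byte form → C3 81.
U+002A: 1-byte form → 2A.
U+0050: 1-byte form → 50.
U+B463D: 4-byte form → F2 B4 98 BD.
U+12180: 4-byte form → F0 92 86 80.
Concatenated (16 bytes): C5 8D C5 9B C3 81 2A 50 F2 B4 98 BD F0 92 86 80.

C5 8D C5 9B C3 81 2A 50 F2 B4 98 BD F0 92 86 80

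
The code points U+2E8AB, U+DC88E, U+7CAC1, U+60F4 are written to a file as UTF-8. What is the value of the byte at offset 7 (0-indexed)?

U+2E8AB → 4-byte form F0 AE A2 AB at offsets 0–3.
U+DC88E → 4-byte form F3 9C A2 8E at offsets 4–7.
Offset 7 falls in char 2's range; it's byte 4 of F3 9C A2 8E = 0x8E.

0x8E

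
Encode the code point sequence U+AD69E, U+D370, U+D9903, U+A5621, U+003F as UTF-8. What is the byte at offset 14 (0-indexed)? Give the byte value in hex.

0xA1

U+AD69E → 4-byte form F2 AD 9A 9E at offsets 0–3.
U+D370 → 3-byte form ED 8D B0 at offsets 4–6.
U+D9903 → 4-byte form F3 99 A4 83 at offsets 7–10.
U+A5621 → 4-byte form F2 A5 98 A1 at offsets 11–14.
Offset 14 falls in char 4's range; it's byte 4 of F2 A5 98 A1 = 0xA1.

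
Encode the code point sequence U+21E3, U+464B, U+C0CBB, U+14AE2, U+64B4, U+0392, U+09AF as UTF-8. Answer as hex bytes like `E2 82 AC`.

U+21E3: 3-byte form → E2 87 A3.
U+464B: 3-byte form → E4 99 8B.
U+C0CBB: 4-byte form → F3 80 B2 BB.
U+14AE2: 4-byte form → F0 94 AB A2.
U+64B4: 3-byte form → E6 92 B4.
U+0392: 2-byte form → CE 92.
U+09AF: 3-byte form → E0 A6 AF.
Concatenated (22 bytes): E2 87 A3 E4 99 8B F3 80 B2 BB F0 94 AB A2 E6 92 B4 CE 92 E0 A6 AF.

E2 87 A3 E4 99 8B F3 80 B2 BB F0 94 AB A2 E6 92 B4 CE 92 E0 A6 AF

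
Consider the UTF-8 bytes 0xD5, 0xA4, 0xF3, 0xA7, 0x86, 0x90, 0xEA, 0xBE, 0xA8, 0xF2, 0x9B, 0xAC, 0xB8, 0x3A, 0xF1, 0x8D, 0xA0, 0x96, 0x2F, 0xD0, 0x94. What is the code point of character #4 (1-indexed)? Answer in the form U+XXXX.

Offset 0: leading byte 0xD5 = 11010101 → 2-byte char #1 = D5 A4.
Offset 2: leading byte 0xF3 = 11110011 → 4-byte char #2 = F3 A7 86 90.
Offset 6: leading byte 0xEA = 11101010 → 3-byte char #3 = EA BE A8.
Offset 9: leading byte 0xF2 = 11110010 → 4-byte char #4 = F2 9B AC B8.
Leading byte 0xF2 = 11110010 matches 11110xxx → 4-byte sequence.
Byte 1: 0xF2 = 11110010, payload 010 (3 bits).
Byte 2: 0x9B = 10011011 (10xxxxxx ✓), payload 011011.
Byte 3: 0xAC = 10101100 (10xxxxxx ✓), payload 101100.
Byte 4: 0xB8 = 10111000 (10xxxxxx ✓), payload 111000.
Concatenate: 010011011101100111000 = 0x9BB38 (21 bits → U+9BB38).

U+9BB38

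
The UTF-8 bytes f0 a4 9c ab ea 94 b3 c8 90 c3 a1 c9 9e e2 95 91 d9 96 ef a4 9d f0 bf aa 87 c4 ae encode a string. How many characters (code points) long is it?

10

Byte at offset 0: 0xF0 = 11110000 → 4-byte char (#1). Advance 4.
Byte at offset 4: 0xEA = 11101010 → 3-byte char (#2). Advance 3.
Byte at offset 7: 0xC8 = 11001000 → 2-byte char (#3). Advance 2.
Byte at offset 9: 0xC3 = 11000011 → 2-byte char (#4). Advance 2.
Byte at offset 11: 0xC9 = 11001001 → 2-byte char (#5). Advance 2.
Byte at offset 13: 0xE2 = 11100010 → 3-byte char (#6). Advance 3.
Byte at offset 16: 0xD9 = 11011001 → 2-byte char (#7). Advance 2.
Byte at offset 18: 0xEF = 11101111 → 3-byte char (#8). Advance 3.
Byte at offset 21: 0xF0 = 11110000 → 4-byte char (#9). Advance 4.
Byte at offset 25: 0xC4 = 11000100 → 2-byte char (#10). Advance 2.
Reached end at offset 27 after 10 code points.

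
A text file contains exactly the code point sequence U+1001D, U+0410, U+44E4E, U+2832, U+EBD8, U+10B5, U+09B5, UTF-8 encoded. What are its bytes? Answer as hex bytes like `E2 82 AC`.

F0 90 80 9D D0 90 F1 84 B9 8E E2 A0 B2 EE AF 98 E1 82 B5 E0 A6 B5

U+1001D: 4-byte form → F0 90 80 9D.
U+0410: 2-byte form → D0 90.
U+44E4E: 4-byte form → F1 84 B9 8E.
U+2832: 3-byte form → E2 A0 B2.
U+EBD8: 3-byte form → EE AF 98.
U+10B5: 3-byte form → E1 82 B5.
U+09B5: 3-byte form → E0 A6 B5.
Concatenated (22 bytes): F0 90 80 9D D0 90 F1 84 B9 8E E2 A0 B2 EE AF 98 E1 82 B5 E0 A6 B5.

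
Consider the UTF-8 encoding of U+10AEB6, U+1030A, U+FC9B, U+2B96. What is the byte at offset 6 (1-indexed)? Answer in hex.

1-indexed offset 6 is 0-indexed offset 5.
U+10AEB6 → 4-byte form F4 8A BA B6 at offsets 0–3.
U+1030A → 4-byte form F0 90 8C 8A at offsets 4–7.
Offset 5 falls in char 2's range; it's byte 2 of F0 90 8C 8A = 0x90.

0x90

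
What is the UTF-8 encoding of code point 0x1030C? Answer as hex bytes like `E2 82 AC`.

U+1030C = 0x1030C = 66316 decimal. In range U+10000–U+10FFFF → 4-byte form: 11110xxx 10xxxxxx 10xxxxxx 10xxxxxx.
Binary (21 bits): 000010000001100001100.
Split 3+6+6+6: 000 | 010000 | 001100 | 001100.
Byte 1: 11110000 = 0xF0.
Byte 2: 10010000 = 0x90.
Byte 3: 10001100 = 0x8C.
Byte 4: 10001100 = 0x8C.

F0 90 8C 8C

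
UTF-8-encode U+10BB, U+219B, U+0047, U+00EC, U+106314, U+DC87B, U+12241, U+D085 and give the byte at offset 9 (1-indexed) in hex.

0xAC

1-indexed offset 9 is 0-indexed offset 8.
U+10BB → 3-byte form E1 82 BB at offsets 0–2.
U+219B → 3-byte form E2 86 9B at offsets 3–5.
U+0047 → 1-byte form 47 at offsets 6–6.
U+00EC → 2-byte form C3 AC at offsets 7–8.
Offset 8 falls in char 4's range; it's byte 2 of C3 AC = 0xAC.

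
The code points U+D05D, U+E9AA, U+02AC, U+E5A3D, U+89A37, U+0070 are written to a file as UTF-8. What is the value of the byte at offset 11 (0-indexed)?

0xBD

U+D05D → 3-byte form ED 81 9D at offsets 0–2.
U+E9AA → 3-byte form EE A6 AA at offsets 3–5.
U+02AC → 2-byte form CA AC at offsets 6–7.
U+E5A3D → 4-byte form F3 A5 A8 BD at offsets 8–11.
Offset 11 falls in char 4's range; it's byte 4 of F3 A5 A8 BD = 0xBD.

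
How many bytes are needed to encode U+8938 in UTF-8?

3

U+8938 = 0x8938. UTF-8 uses 1 byte below 0x80, 2 below 0x800, 3 below 0x10000, 4 up to 0x10FFFF. 0x8938 is in U+0800–U+FFFF → 3 bytes.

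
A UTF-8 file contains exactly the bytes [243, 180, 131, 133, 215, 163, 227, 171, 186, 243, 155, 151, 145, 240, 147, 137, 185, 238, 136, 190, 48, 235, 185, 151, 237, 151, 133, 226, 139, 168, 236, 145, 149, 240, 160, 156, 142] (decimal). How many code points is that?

Byte at offset 0: 0xF3 = 11110011 → 4-byte char (#1). Advance 4.
Byte at offset 4: 0xD7 = 11010111 → 2-byte char (#2). Advance 2.
Byte at offset 6: 0xE3 = 11100011 → 3-byte char (#3). Advance 3.
Byte at offset 9: 0xF3 = 11110011 → 4-byte char (#4). Advance 4.
Byte at offset 13: 0xF0 = 11110000 → 4-byte char (#5). Advance 4.
Byte at offset 17: 0xEE = 11101110 → 3-byte char (#6). Advance 3.
Byte at offset 20: 0x30 = 00110000 → 1-byte char (#7). Advance 1.
Byte at offset 21: 0xEB = 11101011 → 3-byte char (#8). Advance 3.
Byte at offset 24: 0xED = 11101101 → 3-byte char (#9). Advance 3.
Byte at offset 27: 0xE2 = 11100010 → 3-byte char (#10). Advance 3.
Byte at offset 30: 0xEC = 11101100 → 3-byte char (#11). Advance 3.
Byte at offset 33: 0xF0 = 11110000 → 4-byte char (#12). Advance 4.
Reached end at offset 37 after 12 code points.

12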